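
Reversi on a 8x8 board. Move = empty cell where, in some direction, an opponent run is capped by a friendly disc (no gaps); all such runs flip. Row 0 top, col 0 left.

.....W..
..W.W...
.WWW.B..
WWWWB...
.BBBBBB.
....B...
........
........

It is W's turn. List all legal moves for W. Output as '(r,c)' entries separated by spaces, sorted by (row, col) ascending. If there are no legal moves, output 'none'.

(1,5): no bracket -> illegal
(1,6): no bracket -> illegal
(2,4): no bracket -> illegal
(2,6): no bracket -> illegal
(3,5): flips 1 -> legal
(3,6): flips 1 -> legal
(3,7): no bracket -> illegal
(4,0): no bracket -> illegal
(4,7): no bracket -> illegal
(5,0): flips 1 -> legal
(5,1): flips 2 -> legal
(5,2): flips 2 -> legal
(5,3): flips 2 -> legal
(5,5): flips 1 -> legal
(5,6): flips 2 -> legal
(5,7): no bracket -> illegal
(6,3): no bracket -> illegal
(6,4): no bracket -> illegal
(6,5): flips 2 -> legal

Answer: (3,5) (3,6) (5,0) (5,1) (5,2) (5,3) (5,5) (5,6) (6,5)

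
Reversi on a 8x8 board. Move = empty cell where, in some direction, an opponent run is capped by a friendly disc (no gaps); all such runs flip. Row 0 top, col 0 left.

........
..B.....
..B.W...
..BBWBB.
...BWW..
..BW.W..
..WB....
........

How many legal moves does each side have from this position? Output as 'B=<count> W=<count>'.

Answer: B=10 W=13

Derivation:
-- B to move --
(1,3): flips 1 -> legal
(1,4): no bracket -> illegal
(1,5): flips 1 -> legal
(2,3): no bracket -> illegal
(2,5): flips 1 -> legal
(4,2): no bracket -> illegal
(4,6): flips 2 -> legal
(5,1): no bracket -> illegal
(5,4): flips 2 -> legal
(5,6): no bracket -> illegal
(6,1): flips 1 -> legal
(6,4): no bracket -> illegal
(6,5): flips 2 -> legal
(6,6): flips 2 -> legal
(7,1): flips 3 -> legal
(7,2): flips 1 -> legal
(7,3): no bracket -> illegal
B mobility = 10
-- W to move --
(0,1): no bracket -> illegal
(0,2): no bracket -> illegal
(0,3): no bracket -> illegal
(1,1): flips 2 -> legal
(1,3): no bracket -> illegal
(2,1): no bracket -> illegal
(2,3): flips 2 -> legal
(2,5): flips 1 -> legal
(2,6): flips 1 -> legal
(2,7): flips 1 -> legal
(3,1): flips 2 -> legal
(3,7): flips 2 -> legal
(4,1): no bracket -> illegal
(4,2): flips 3 -> legal
(4,6): flips 1 -> legal
(4,7): no bracket -> illegal
(5,1): flips 1 -> legal
(5,4): no bracket -> illegal
(6,1): flips 2 -> legal
(6,4): flips 1 -> legal
(7,2): no bracket -> illegal
(7,3): flips 1 -> legal
(7,4): no bracket -> illegal
W mobility = 13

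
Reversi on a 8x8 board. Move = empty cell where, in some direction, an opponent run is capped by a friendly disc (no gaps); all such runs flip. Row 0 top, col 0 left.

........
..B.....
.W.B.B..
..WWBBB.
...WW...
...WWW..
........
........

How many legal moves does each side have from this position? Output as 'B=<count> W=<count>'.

-- B to move --
(1,0): no bracket -> illegal
(1,1): no bracket -> illegal
(2,0): no bracket -> illegal
(2,2): no bracket -> illegal
(2,4): no bracket -> illegal
(3,0): flips 1 -> legal
(3,1): flips 2 -> legal
(4,1): flips 1 -> legal
(4,2): no bracket -> illegal
(4,5): no bracket -> illegal
(4,6): no bracket -> illegal
(5,2): flips 1 -> legal
(5,6): no bracket -> illegal
(6,2): flips 2 -> legal
(6,3): flips 3 -> legal
(6,4): flips 2 -> legal
(6,5): no bracket -> illegal
(6,6): no bracket -> illegal
B mobility = 7
-- W to move --
(0,1): no bracket -> illegal
(0,2): no bracket -> illegal
(0,3): flips 1 -> legal
(1,1): no bracket -> illegal
(1,3): flips 1 -> legal
(1,4): flips 1 -> legal
(1,5): no bracket -> illegal
(1,6): flips 2 -> legal
(2,2): no bracket -> illegal
(2,4): flips 1 -> legal
(2,6): flips 1 -> legal
(2,7): no bracket -> illegal
(3,7): flips 3 -> legal
(4,5): no bracket -> illegal
(4,6): no bracket -> illegal
(4,7): no bracket -> illegal
W mobility = 7

Answer: B=7 W=7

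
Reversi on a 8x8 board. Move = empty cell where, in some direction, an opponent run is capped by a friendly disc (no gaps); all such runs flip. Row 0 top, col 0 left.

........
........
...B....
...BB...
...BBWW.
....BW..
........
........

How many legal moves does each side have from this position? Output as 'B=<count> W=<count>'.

Answer: B=4 W=5

Derivation:
-- B to move --
(3,5): no bracket -> illegal
(3,6): flips 1 -> legal
(3,7): no bracket -> illegal
(4,7): flips 2 -> legal
(5,6): flips 2 -> legal
(5,7): no bracket -> illegal
(6,4): no bracket -> illegal
(6,5): no bracket -> illegal
(6,6): flips 1 -> legal
B mobility = 4
-- W to move --
(1,2): flips 2 -> legal
(1,3): no bracket -> illegal
(1,4): no bracket -> illegal
(2,2): flips 2 -> legal
(2,4): no bracket -> illegal
(2,5): no bracket -> illegal
(3,2): no bracket -> illegal
(3,5): no bracket -> illegal
(4,2): flips 2 -> legal
(5,2): no bracket -> illegal
(5,3): flips 1 -> legal
(6,3): flips 1 -> legal
(6,4): no bracket -> illegal
(6,5): no bracket -> illegal
W mobility = 5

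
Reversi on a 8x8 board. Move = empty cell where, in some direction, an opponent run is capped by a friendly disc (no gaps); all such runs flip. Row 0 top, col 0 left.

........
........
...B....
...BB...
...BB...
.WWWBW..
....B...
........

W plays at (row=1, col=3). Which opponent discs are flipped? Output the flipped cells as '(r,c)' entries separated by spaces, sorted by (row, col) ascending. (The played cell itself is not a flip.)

Answer: (2,3) (3,3) (4,3)

Derivation:
Dir NW: first cell '.' (not opp) -> no flip
Dir N: first cell '.' (not opp) -> no flip
Dir NE: first cell '.' (not opp) -> no flip
Dir W: first cell '.' (not opp) -> no flip
Dir E: first cell '.' (not opp) -> no flip
Dir SW: first cell '.' (not opp) -> no flip
Dir S: opp run (2,3) (3,3) (4,3) capped by W -> flip
Dir SE: first cell '.' (not opp) -> no flip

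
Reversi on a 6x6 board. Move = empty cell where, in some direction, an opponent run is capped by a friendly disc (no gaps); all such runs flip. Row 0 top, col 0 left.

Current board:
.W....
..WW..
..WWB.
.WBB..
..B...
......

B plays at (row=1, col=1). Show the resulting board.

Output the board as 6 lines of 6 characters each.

Place B at (1,1); scan 8 dirs for brackets.
Dir NW: first cell '.' (not opp) -> no flip
Dir N: opp run (0,1), next=edge -> no flip
Dir NE: first cell '.' (not opp) -> no flip
Dir W: first cell '.' (not opp) -> no flip
Dir E: opp run (1,2) (1,3), next='.' -> no flip
Dir SW: first cell '.' (not opp) -> no flip
Dir S: first cell '.' (not opp) -> no flip
Dir SE: opp run (2,2) capped by B -> flip
All flips: (2,2)

Answer: .W....
.BWW..
..BWB.
.WBB..
..B...
......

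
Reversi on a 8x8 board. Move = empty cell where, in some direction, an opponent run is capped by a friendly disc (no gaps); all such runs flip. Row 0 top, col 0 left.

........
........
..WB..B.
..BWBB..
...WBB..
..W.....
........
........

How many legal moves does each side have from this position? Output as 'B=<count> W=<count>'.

-- B to move --
(1,1): flips 2 -> legal
(1,2): flips 1 -> legal
(1,3): no bracket -> illegal
(2,1): flips 1 -> legal
(2,4): no bracket -> illegal
(3,1): no bracket -> illegal
(4,1): no bracket -> illegal
(4,2): flips 1 -> legal
(5,1): no bracket -> illegal
(5,3): flips 2 -> legal
(5,4): flips 1 -> legal
(6,1): flips 2 -> legal
(6,2): no bracket -> illegal
(6,3): no bracket -> illegal
B mobility = 7
-- W to move --
(1,2): no bracket -> illegal
(1,3): flips 1 -> legal
(1,4): no bracket -> illegal
(1,5): no bracket -> illegal
(1,6): no bracket -> illegal
(1,7): no bracket -> illegal
(2,1): flips 1 -> legal
(2,4): flips 1 -> legal
(2,5): flips 1 -> legal
(2,7): no bracket -> illegal
(3,1): flips 1 -> legal
(3,6): flips 2 -> legal
(3,7): no bracket -> illegal
(4,1): no bracket -> illegal
(4,2): flips 1 -> legal
(4,6): flips 2 -> legal
(5,3): no bracket -> illegal
(5,4): no bracket -> illegal
(5,5): flips 1 -> legal
(5,6): no bracket -> illegal
W mobility = 9

Answer: B=7 W=9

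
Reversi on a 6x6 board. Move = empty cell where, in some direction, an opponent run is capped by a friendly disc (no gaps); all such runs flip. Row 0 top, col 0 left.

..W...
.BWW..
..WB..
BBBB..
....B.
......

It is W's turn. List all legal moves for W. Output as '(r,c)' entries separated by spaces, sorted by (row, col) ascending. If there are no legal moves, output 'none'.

(0,0): flips 1 -> legal
(0,1): no bracket -> illegal
(1,0): flips 1 -> legal
(1,4): no bracket -> illegal
(2,0): flips 1 -> legal
(2,1): no bracket -> illegal
(2,4): flips 1 -> legal
(3,4): flips 1 -> legal
(3,5): no bracket -> illegal
(4,0): flips 1 -> legal
(4,1): no bracket -> illegal
(4,2): flips 1 -> legal
(4,3): flips 2 -> legal
(4,5): no bracket -> illegal
(5,3): no bracket -> illegal
(5,4): no bracket -> illegal
(5,5): flips 2 -> legal

Answer: (0,0) (1,0) (2,0) (2,4) (3,4) (4,0) (4,2) (4,3) (5,5)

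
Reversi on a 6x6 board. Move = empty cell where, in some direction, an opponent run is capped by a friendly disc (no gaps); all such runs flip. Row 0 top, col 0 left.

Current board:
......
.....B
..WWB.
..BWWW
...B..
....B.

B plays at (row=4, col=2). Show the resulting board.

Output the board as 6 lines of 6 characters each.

Place B at (4,2); scan 8 dirs for brackets.
Dir NW: first cell '.' (not opp) -> no flip
Dir N: first cell 'B' (not opp) -> no flip
Dir NE: opp run (3,3) capped by B -> flip
Dir W: first cell '.' (not opp) -> no flip
Dir E: first cell 'B' (not opp) -> no flip
Dir SW: first cell '.' (not opp) -> no flip
Dir S: first cell '.' (not opp) -> no flip
Dir SE: first cell '.' (not opp) -> no flip
All flips: (3,3)

Answer: ......
.....B
..WWB.
..BBWW
..BB..
....B.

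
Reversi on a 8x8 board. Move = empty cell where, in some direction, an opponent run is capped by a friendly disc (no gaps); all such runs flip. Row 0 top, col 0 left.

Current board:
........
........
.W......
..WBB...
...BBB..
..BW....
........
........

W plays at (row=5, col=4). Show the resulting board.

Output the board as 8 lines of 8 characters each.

Place W at (5,4); scan 8 dirs for brackets.
Dir NW: opp run (4,3) capped by W -> flip
Dir N: opp run (4,4) (3,4), next='.' -> no flip
Dir NE: opp run (4,5), next='.' -> no flip
Dir W: first cell 'W' (not opp) -> no flip
Dir E: first cell '.' (not opp) -> no flip
Dir SW: first cell '.' (not opp) -> no flip
Dir S: first cell '.' (not opp) -> no flip
Dir SE: first cell '.' (not opp) -> no flip
All flips: (4,3)

Answer: ........
........
.W......
..WBB...
...WBB..
..BWW...
........
........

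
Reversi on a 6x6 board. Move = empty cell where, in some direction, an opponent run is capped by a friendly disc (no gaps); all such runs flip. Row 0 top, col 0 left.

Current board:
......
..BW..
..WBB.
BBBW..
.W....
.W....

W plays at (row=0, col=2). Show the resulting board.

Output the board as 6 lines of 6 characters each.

Answer: ..W...
..WW..
..WBB.
BBBW..
.W....
.W....

Derivation:
Place W at (0,2); scan 8 dirs for brackets.
Dir NW: edge -> no flip
Dir N: edge -> no flip
Dir NE: edge -> no flip
Dir W: first cell '.' (not opp) -> no flip
Dir E: first cell '.' (not opp) -> no flip
Dir SW: first cell '.' (not opp) -> no flip
Dir S: opp run (1,2) capped by W -> flip
Dir SE: first cell 'W' (not opp) -> no flip
All flips: (1,2)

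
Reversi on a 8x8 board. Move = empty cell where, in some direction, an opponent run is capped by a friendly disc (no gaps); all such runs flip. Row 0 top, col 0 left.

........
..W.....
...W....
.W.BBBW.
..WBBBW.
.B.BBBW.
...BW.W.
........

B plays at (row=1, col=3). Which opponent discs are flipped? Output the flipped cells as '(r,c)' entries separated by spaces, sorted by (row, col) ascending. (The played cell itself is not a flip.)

Answer: (2,3)

Derivation:
Dir NW: first cell '.' (not opp) -> no flip
Dir N: first cell '.' (not opp) -> no flip
Dir NE: first cell '.' (not opp) -> no flip
Dir W: opp run (1,2), next='.' -> no flip
Dir E: first cell '.' (not opp) -> no flip
Dir SW: first cell '.' (not opp) -> no flip
Dir S: opp run (2,3) capped by B -> flip
Dir SE: first cell '.' (not opp) -> no flip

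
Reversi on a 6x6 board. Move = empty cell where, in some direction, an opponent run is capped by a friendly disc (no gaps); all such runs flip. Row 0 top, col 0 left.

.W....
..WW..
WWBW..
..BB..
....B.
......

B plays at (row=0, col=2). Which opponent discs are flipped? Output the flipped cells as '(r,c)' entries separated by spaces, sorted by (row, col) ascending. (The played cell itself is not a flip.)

Dir NW: edge -> no flip
Dir N: edge -> no flip
Dir NE: edge -> no flip
Dir W: opp run (0,1), next='.' -> no flip
Dir E: first cell '.' (not opp) -> no flip
Dir SW: first cell '.' (not opp) -> no flip
Dir S: opp run (1,2) capped by B -> flip
Dir SE: opp run (1,3), next='.' -> no flip

Answer: (1,2)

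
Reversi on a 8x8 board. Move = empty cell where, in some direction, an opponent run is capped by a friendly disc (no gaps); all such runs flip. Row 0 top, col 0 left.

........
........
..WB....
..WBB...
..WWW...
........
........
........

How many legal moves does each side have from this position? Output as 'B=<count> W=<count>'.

-- B to move --
(1,1): flips 1 -> legal
(1,2): no bracket -> illegal
(1,3): no bracket -> illegal
(2,1): flips 1 -> legal
(3,1): flips 1 -> legal
(3,5): no bracket -> illegal
(4,1): flips 1 -> legal
(4,5): no bracket -> illegal
(5,1): flips 1 -> legal
(5,2): flips 1 -> legal
(5,3): flips 1 -> legal
(5,4): flips 1 -> legal
(5,5): flips 1 -> legal
B mobility = 9
-- W to move --
(1,2): no bracket -> illegal
(1,3): flips 2 -> legal
(1,4): flips 1 -> legal
(2,4): flips 3 -> legal
(2,5): flips 1 -> legal
(3,5): flips 2 -> legal
(4,5): no bracket -> illegal
W mobility = 5

Answer: B=9 W=5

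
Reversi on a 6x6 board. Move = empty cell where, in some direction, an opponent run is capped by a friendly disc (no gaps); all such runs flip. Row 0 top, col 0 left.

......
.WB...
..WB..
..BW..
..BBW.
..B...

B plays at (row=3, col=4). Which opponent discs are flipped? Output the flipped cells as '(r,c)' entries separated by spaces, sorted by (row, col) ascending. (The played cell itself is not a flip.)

Answer: (3,3)

Derivation:
Dir NW: first cell 'B' (not opp) -> no flip
Dir N: first cell '.' (not opp) -> no flip
Dir NE: first cell '.' (not opp) -> no flip
Dir W: opp run (3,3) capped by B -> flip
Dir E: first cell '.' (not opp) -> no flip
Dir SW: first cell 'B' (not opp) -> no flip
Dir S: opp run (4,4), next='.' -> no flip
Dir SE: first cell '.' (not opp) -> no flip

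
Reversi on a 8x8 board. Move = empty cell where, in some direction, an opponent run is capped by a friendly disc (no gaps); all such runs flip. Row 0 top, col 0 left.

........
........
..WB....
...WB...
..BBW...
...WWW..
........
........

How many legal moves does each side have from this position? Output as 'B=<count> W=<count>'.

Answer: B=7 W=7

Derivation:
-- B to move --
(1,1): no bracket -> illegal
(1,2): no bracket -> illegal
(1,3): no bracket -> illegal
(2,1): flips 1 -> legal
(2,4): flips 1 -> legal
(3,1): no bracket -> illegal
(3,2): flips 1 -> legal
(3,5): no bracket -> illegal
(4,5): flips 1 -> legal
(4,6): no bracket -> illegal
(5,2): no bracket -> illegal
(5,6): no bracket -> illegal
(6,2): no bracket -> illegal
(6,3): flips 1 -> legal
(6,4): flips 3 -> legal
(6,5): flips 1 -> legal
(6,6): no bracket -> illegal
B mobility = 7
-- W to move --
(1,2): no bracket -> illegal
(1,3): flips 1 -> legal
(1,4): no bracket -> illegal
(2,4): flips 2 -> legal
(2,5): no bracket -> illegal
(3,1): flips 1 -> legal
(3,2): flips 1 -> legal
(3,5): flips 1 -> legal
(4,1): flips 2 -> legal
(4,5): no bracket -> illegal
(5,1): flips 1 -> legal
(5,2): no bracket -> illegal
W mobility = 7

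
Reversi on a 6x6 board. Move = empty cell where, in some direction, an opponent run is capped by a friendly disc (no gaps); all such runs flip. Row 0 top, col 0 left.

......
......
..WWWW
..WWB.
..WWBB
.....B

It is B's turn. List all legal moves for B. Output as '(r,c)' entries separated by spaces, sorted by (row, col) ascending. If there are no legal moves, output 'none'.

(1,1): flips 2 -> legal
(1,2): flips 1 -> legal
(1,3): no bracket -> illegal
(1,4): flips 1 -> legal
(1,5): no bracket -> illegal
(2,1): no bracket -> illegal
(3,1): flips 2 -> legal
(3,5): no bracket -> illegal
(4,1): flips 2 -> legal
(5,1): no bracket -> illegal
(5,2): flips 1 -> legal
(5,3): no bracket -> illegal
(5,4): no bracket -> illegal

Answer: (1,1) (1,2) (1,4) (3,1) (4,1) (5,2)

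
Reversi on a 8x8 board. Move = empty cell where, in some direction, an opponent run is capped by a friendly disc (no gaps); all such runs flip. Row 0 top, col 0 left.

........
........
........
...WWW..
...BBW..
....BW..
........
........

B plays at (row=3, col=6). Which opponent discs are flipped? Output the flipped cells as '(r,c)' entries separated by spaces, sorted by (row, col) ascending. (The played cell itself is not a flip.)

Answer: (4,5)

Derivation:
Dir NW: first cell '.' (not opp) -> no flip
Dir N: first cell '.' (not opp) -> no flip
Dir NE: first cell '.' (not opp) -> no flip
Dir W: opp run (3,5) (3,4) (3,3), next='.' -> no flip
Dir E: first cell '.' (not opp) -> no flip
Dir SW: opp run (4,5) capped by B -> flip
Dir S: first cell '.' (not opp) -> no flip
Dir SE: first cell '.' (not opp) -> no flip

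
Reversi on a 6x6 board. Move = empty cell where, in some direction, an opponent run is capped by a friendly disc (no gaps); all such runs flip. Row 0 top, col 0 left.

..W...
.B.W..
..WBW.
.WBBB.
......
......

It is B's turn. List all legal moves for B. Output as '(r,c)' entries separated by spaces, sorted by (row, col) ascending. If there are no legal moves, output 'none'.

Answer: (0,3) (1,2) (1,4) (1,5) (2,1) (2,5) (3,0)

Derivation:
(0,1): no bracket -> illegal
(0,3): flips 1 -> legal
(0,4): no bracket -> illegal
(1,2): flips 1 -> legal
(1,4): flips 1 -> legal
(1,5): flips 1 -> legal
(2,0): no bracket -> illegal
(2,1): flips 1 -> legal
(2,5): flips 1 -> legal
(3,0): flips 1 -> legal
(3,5): no bracket -> illegal
(4,0): no bracket -> illegal
(4,1): no bracket -> illegal
(4,2): no bracket -> illegal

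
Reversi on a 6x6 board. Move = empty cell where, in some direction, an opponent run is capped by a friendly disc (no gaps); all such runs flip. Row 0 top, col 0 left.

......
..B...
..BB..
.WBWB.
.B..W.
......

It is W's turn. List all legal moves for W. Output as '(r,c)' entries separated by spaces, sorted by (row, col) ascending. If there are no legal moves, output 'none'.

(0,1): no bracket -> illegal
(0,2): no bracket -> illegal
(0,3): no bracket -> illegal
(1,1): flips 1 -> legal
(1,3): flips 2 -> legal
(1,4): no bracket -> illegal
(2,1): no bracket -> illegal
(2,4): flips 1 -> legal
(2,5): no bracket -> illegal
(3,0): no bracket -> illegal
(3,5): flips 1 -> legal
(4,0): no bracket -> illegal
(4,2): no bracket -> illegal
(4,3): no bracket -> illegal
(4,5): no bracket -> illegal
(5,0): no bracket -> illegal
(5,1): flips 1 -> legal
(5,2): no bracket -> illegal

Answer: (1,1) (1,3) (2,4) (3,5) (5,1)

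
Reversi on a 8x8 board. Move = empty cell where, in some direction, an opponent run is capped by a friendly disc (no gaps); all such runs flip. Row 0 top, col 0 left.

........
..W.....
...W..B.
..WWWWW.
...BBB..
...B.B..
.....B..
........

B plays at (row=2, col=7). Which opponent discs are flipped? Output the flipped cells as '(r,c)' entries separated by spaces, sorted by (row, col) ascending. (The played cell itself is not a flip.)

Dir NW: first cell '.' (not opp) -> no flip
Dir N: first cell '.' (not opp) -> no flip
Dir NE: edge -> no flip
Dir W: first cell 'B' (not opp) -> no flip
Dir E: edge -> no flip
Dir SW: opp run (3,6) capped by B -> flip
Dir S: first cell '.' (not opp) -> no flip
Dir SE: edge -> no flip

Answer: (3,6)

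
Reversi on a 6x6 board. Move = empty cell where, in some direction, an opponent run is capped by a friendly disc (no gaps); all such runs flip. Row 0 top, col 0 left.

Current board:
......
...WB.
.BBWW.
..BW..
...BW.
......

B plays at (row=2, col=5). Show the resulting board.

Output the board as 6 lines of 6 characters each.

Place B at (2,5); scan 8 dirs for brackets.
Dir NW: first cell 'B' (not opp) -> no flip
Dir N: first cell '.' (not opp) -> no flip
Dir NE: edge -> no flip
Dir W: opp run (2,4) (2,3) capped by B -> flip
Dir E: edge -> no flip
Dir SW: first cell '.' (not opp) -> no flip
Dir S: first cell '.' (not opp) -> no flip
Dir SE: edge -> no flip
All flips: (2,3) (2,4)

Answer: ......
...WB.
.BBBBB
..BW..
...BW.
......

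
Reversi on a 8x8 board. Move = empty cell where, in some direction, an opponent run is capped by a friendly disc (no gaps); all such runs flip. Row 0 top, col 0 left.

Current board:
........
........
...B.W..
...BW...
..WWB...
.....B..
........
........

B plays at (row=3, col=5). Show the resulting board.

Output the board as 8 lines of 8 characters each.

Answer: ........
........
...B.W..
...BBB..
..WWB...
.....B..
........
........

Derivation:
Place B at (3,5); scan 8 dirs for brackets.
Dir NW: first cell '.' (not opp) -> no flip
Dir N: opp run (2,5), next='.' -> no flip
Dir NE: first cell '.' (not opp) -> no flip
Dir W: opp run (3,4) capped by B -> flip
Dir E: first cell '.' (not opp) -> no flip
Dir SW: first cell 'B' (not opp) -> no flip
Dir S: first cell '.' (not opp) -> no flip
Dir SE: first cell '.' (not opp) -> no flip
All flips: (3,4)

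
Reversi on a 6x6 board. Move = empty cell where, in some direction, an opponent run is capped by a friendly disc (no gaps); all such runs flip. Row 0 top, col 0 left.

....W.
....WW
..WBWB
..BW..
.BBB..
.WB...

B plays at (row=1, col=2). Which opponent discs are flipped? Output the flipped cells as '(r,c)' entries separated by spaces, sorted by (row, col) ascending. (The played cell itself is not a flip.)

Dir NW: first cell '.' (not opp) -> no flip
Dir N: first cell '.' (not opp) -> no flip
Dir NE: first cell '.' (not opp) -> no flip
Dir W: first cell '.' (not opp) -> no flip
Dir E: first cell '.' (not opp) -> no flip
Dir SW: first cell '.' (not opp) -> no flip
Dir S: opp run (2,2) capped by B -> flip
Dir SE: first cell 'B' (not opp) -> no flip

Answer: (2,2)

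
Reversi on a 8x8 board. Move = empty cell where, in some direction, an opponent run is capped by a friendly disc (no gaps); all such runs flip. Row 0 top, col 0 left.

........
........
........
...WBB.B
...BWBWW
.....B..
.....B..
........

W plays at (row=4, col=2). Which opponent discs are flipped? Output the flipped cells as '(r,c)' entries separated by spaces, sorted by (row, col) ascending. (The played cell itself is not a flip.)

Answer: (4,3)

Derivation:
Dir NW: first cell '.' (not opp) -> no flip
Dir N: first cell '.' (not opp) -> no flip
Dir NE: first cell 'W' (not opp) -> no flip
Dir W: first cell '.' (not opp) -> no flip
Dir E: opp run (4,3) capped by W -> flip
Dir SW: first cell '.' (not opp) -> no flip
Dir S: first cell '.' (not opp) -> no flip
Dir SE: first cell '.' (not opp) -> no flip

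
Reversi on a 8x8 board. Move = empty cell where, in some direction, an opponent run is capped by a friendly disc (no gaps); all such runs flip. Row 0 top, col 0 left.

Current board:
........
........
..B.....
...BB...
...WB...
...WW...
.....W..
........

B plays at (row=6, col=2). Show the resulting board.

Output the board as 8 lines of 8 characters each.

Answer: ........
........
..B.....
...BB...
...WB...
...BW...
..B..W..
........

Derivation:
Place B at (6,2); scan 8 dirs for brackets.
Dir NW: first cell '.' (not opp) -> no flip
Dir N: first cell '.' (not opp) -> no flip
Dir NE: opp run (5,3) capped by B -> flip
Dir W: first cell '.' (not opp) -> no flip
Dir E: first cell '.' (not opp) -> no flip
Dir SW: first cell '.' (not opp) -> no flip
Dir S: first cell '.' (not opp) -> no flip
Dir SE: first cell '.' (not opp) -> no flip
All flips: (5,3)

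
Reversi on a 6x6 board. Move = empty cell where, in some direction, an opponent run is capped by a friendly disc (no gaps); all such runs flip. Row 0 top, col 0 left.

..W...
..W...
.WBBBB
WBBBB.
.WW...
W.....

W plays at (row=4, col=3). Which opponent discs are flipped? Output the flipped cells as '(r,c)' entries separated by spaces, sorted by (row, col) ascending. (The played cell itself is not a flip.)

Answer: (3,2)

Derivation:
Dir NW: opp run (3,2) capped by W -> flip
Dir N: opp run (3,3) (2,3), next='.' -> no flip
Dir NE: opp run (3,4) (2,5), next=edge -> no flip
Dir W: first cell 'W' (not opp) -> no flip
Dir E: first cell '.' (not opp) -> no flip
Dir SW: first cell '.' (not opp) -> no flip
Dir S: first cell '.' (not opp) -> no flip
Dir SE: first cell '.' (not opp) -> no flip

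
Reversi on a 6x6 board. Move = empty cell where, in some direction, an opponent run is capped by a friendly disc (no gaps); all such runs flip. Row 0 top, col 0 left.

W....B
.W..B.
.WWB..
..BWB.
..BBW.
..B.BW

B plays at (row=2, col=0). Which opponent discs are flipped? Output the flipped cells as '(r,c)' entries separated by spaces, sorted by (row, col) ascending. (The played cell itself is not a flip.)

Dir NW: edge -> no flip
Dir N: first cell '.' (not opp) -> no flip
Dir NE: opp run (1,1), next='.' -> no flip
Dir W: edge -> no flip
Dir E: opp run (2,1) (2,2) capped by B -> flip
Dir SW: edge -> no flip
Dir S: first cell '.' (not opp) -> no flip
Dir SE: first cell '.' (not opp) -> no flip

Answer: (2,1) (2,2)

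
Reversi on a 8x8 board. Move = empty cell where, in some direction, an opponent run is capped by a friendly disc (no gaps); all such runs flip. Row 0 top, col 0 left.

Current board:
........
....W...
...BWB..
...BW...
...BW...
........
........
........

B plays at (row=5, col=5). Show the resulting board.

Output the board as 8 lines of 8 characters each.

Answer: ........
....W...
...BWB..
...BW...
...BB...
.....B..
........
........

Derivation:
Place B at (5,5); scan 8 dirs for brackets.
Dir NW: opp run (4,4) capped by B -> flip
Dir N: first cell '.' (not opp) -> no flip
Dir NE: first cell '.' (not opp) -> no flip
Dir W: first cell '.' (not opp) -> no flip
Dir E: first cell '.' (not opp) -> no flip
Dir SW: first cell '.' (not opp) -> no flip
Dir S: first cell '.' (not opp) -> no flip
Dir SE: first cell '.' (not opp) -> no flip
All flips: (4,4)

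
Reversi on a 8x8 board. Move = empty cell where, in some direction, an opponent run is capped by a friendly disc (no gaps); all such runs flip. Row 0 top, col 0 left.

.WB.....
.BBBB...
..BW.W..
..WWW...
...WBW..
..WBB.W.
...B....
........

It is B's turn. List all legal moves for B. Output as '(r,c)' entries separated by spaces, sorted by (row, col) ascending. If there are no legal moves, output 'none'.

(0,0): flips 1 -> legal
(1,0): no bracket -> illegal
(1,5): no bracket -> illegal
(1,6): no bracket -> illegal
(2,1): flips 2 -> legal
(2,4): flips 2 -> legal
(2,6): no bracket -> illegal
(3,1): no bracket -> illegal
(3,5): no bracket -> illegal
(3,6): flips 2 -> legal
(4,1): flips 3 -> legal
(4,2): flips 2 -> legal
(4,6): flips 1 -> legal
(4,7): no bracket -> illegal
(5,1): flips 1 -> legal
(5,5): no bracket -> illegal
(5,7): no bracket -> illegal
(6,1): no bracket -> illegal
(6,2): no bracket -> illegal
(6,5): no bracket -> illegal
(6,6): no bracket -> illegal
(6,7): flips 4 -> legal

Answer: (0,0) (2,1) (2,4) (3,6) (4,1) (4,2) (4,6) (5,1) (6,7)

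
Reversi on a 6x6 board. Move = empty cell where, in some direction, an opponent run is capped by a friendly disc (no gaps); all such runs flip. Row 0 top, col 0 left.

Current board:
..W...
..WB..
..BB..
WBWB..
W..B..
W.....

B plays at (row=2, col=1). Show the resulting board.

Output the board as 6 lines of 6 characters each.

Answer: ..W...
..WB..
.BBB..
WBBB..
W..B..
W.....

Derivation:
Place B at (2,1); scan 8 dirs for brackets.
Dir NW: first cell '.' (not opp) -> no flip
Dir N: first cell '.' (not opp) -> no flip
Dir NE: opp run (1,2), next='.' -> no flip
Dir W: first cell '.' (not opp) -> no flip
Dir E: first cell 'B' (not opp) -> no flip
Dir SW: opp run (3,0), next=edge -> no flip
Dir S: first cell 'B' (not opp) -> no flip
Dir SE: opp run (3,2) capped by B -> flip
All flips: (3,2)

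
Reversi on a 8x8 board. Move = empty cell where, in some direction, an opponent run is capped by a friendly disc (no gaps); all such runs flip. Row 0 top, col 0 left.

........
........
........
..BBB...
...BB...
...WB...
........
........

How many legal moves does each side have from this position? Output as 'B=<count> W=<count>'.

-- B to move --
(4,2): no bracket -> illegal
(5,2): flips 1 -> legal
(6,2): flips 1 -> legal
(6,3): flips 1 -> legal
(6,4): no bracket -> illegal
B mobility = 3
-- W to move --
(2,1): no bracket -> illegal
(2,2): no bracket -> illegal
(2,3): flips 2 -> legal
(2,4): no bracket -> illegal
(2,5): no bracket -> illegal
(3,1): no bracket -> illegal
(3,5): flips 1 -> legal
(4,1): no bracket -> illegal
(4,2): no bracket -> illegal
(4,5): no bracket -> illegal
(5,2): no bracket -> illegal
(5,5): flips 1 -> legal
(6,3): no bracket -> illegal
(6,4): no bracket -> illegal
(6,5): no bracket -> illegal
W mobility = 3

Answer: B=3 W=3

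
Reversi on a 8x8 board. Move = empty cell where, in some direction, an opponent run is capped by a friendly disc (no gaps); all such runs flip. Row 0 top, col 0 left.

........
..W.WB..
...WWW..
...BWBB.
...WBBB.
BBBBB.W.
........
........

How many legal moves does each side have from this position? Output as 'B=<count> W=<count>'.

Answer: B=9 W=14

Derivation:
-- B to move --
(0,1): flips 3 -> legal
(0,2): no bracket -> illegal
(0,3): flips 2 -> legal
(0,4): flips 3 -> legal
(0,5): no bracket -> illegal
(1,1): no bracket -> illegal
(1,3): flips 3 -> legal
(1,6): flips 3 -> legal
(2,1): no bracket -> illegal
(2,2): no bracket -> illegal
(2,6): no bracket -> illegal
(3,2): flips 1 -> legal
(4,2): flips 1 -> legal
(4,7): no bracket -> illegal
(5,5): no bracket -> illegal
(5,7): no bracket -> illegal
(6,5): no bracket -> illegal
(6,6): flips 1 -> legal
(6,7): flips 1 -> legal
B mobility = 9
-- W to move --
(0,4): no bracket -> illegal
(0,5): flips 1 -> legal
(0,6): flips 1 -> legal
(1,6): flips 1 -> legal
(2,2): no bracket -> illegal
(2,6): flips 2 -> legal
(2,7): no bracket -> illegal
(3,2): flips 1 -> legal
(3,7): flips 2 -> legal
(4,0): no bracket -> illegal
(4,1): no bracket -> illegal
(4,2): flips 1 -> legal
(4,7): flips 4 -> legal
(5,5): flips 2 -> legal
(5,7): flips 2 -> legal
(6,0): no bracket -> illegal
(6,1): flips 1 -> legal
(6,2): no bracket -> illegal
(6,3): flips 1 -> legal
(6,4): flips 2 -> legal
(6,5): flips 1 -> legal
W mobility = 14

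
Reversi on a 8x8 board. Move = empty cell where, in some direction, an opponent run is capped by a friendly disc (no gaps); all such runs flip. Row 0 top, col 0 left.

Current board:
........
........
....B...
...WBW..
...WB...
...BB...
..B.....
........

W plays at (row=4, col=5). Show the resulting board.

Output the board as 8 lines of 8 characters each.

Answer: ........
........
....B...
...WBW..
...WWW..
...BB...
..B.....
........

Derivation:
Place W at (4,5); scan 8 dirs for brackets.
Dir NW: opp run (3,4), next='.' -> no flip
Dir N: first cell 'W' (not opp) -> no flip
Dir NE: first cell '.' (not opp) -> no flip
Dir W: opp run (4,4) capped by W -> flip
Dir E: first cell '.' (not opp) -> no flip
Dir SW: opp run (5,4), next='.' -> no flip
Dir S: first cell '.' (not opp) -> no flip
Dir SE: first cell '.' (not opp) -> no flip
All flips: (4,4)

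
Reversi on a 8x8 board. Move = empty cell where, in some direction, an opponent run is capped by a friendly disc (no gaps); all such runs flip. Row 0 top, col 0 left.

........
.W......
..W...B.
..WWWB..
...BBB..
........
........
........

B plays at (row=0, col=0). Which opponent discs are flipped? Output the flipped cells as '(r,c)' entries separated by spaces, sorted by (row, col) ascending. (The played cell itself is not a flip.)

Answer: (1,1) (2,2) (3,3)

Derivation:
Dir NW: edge -> no flip
Dir N: edge -> no flip
Dir NE: edge -> no flip
Dir W: edge -> no flip
Dir E: first cell '.' (not opp) -> no flip
Dir SW: edge -> no flip
Dir S: first cell '.' (not opp) -> no flip
Dir SE: opp run (1,1) (2,2) (3,3) capped by B -> flip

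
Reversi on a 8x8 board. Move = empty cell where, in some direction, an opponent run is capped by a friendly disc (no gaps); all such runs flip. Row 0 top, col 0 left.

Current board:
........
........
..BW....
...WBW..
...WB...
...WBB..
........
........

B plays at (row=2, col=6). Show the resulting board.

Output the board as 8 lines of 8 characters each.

Answer: ........
........
..BW..B.
...WBB..
...WB...
...WBB..
........
........

Derivation:
Place B at (2,6); scan 8 dirs for brackets.
Dir NW: first cell '.' (not opp) -> no flip
Dir N: first cell '.' (not opp) -> no flip
Dir NE: first cell '.' (not opp) -> no flip
Dir W: first cell '.' (not opp) -> no flip
Dir E: first cell '.' (not opp) -> no flip
Dir SW: opp run (3,5) capped by B -> flip
Dir S: first cell '.' (not opp) -> no flip
Dir SE: first cell '.' (not opp) -> no flip
All flips: (3,5)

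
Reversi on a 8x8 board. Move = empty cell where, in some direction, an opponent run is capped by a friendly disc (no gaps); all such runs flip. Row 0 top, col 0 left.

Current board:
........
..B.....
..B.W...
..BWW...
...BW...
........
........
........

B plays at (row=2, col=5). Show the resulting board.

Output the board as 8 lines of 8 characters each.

Place B at (2,5); scan 8 dirs for brackets.
Dir NW: first cell '.' (not opp) -> no flip
Dir N: first cell '.' (not opp) -> no flip
Dir NE: first cell '.' (not opp) -> no flip
Dir W: opp run (2,4), next='.' -> no flip
Dir E: first cell '.' (not opp) -> no flip
Dir SW: opp run (3,4) capped by B -> flip
Dir S: first cell '.' (not opp) -> no flip
Dir SE: first cell '.' (not opp) -> no flip
All flips: (3,4)

Answer: ........
..B.....
..B.WB..
..BWB...
...BW...
........
........
........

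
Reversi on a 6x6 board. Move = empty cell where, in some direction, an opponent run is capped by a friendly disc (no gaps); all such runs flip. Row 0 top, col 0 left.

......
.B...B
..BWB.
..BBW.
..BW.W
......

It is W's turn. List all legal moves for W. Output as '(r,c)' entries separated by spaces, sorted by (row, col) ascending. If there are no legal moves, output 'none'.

(0,0): no bracket -> illegal
(0,1): no bracket -> illegal
(0,2): no bracket -> illegal
(0,4): no bracket -> illegal
(0,5): no bracket -> illegal
(1,0): no bracket -> illegal
(1,2): no bracket -> illegal
(1,3): no bracket -> illegal
(1,4): flips 1 -> legal
(2,0): no bracket -> illegal
(2,1): flips 2 -> legal
(2,5): flips 1 -> legal
(3,1): flips 2 -> legal
(3,5): no bracket -> illegal
(4,1): flips 2 -> legal
(4,4): no bracket -> illegal
(5,1): no bracket -> illegal
(5,2): no bracket -> illegal
(5,3): no bracket -> illegal

Answer: (1,4) (2,1) (2,5) (3,1) (4,1)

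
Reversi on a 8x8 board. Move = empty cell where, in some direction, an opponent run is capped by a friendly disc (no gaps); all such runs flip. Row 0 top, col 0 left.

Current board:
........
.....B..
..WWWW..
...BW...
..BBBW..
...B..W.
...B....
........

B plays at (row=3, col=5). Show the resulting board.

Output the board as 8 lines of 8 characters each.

Place B at (3,5); scan 8 dirs for brackets.
Dir NW: opp run (2,4), next='.' -> no flip
Dir N: opp run (2,5) capped by B -> flip
Dir NE: first cell '.' (not opp) -> no flip
Dir W: opp run (3,4) capped by B -> flip
Dir E: first cell '.' (not opp) -> no flip
Dir SW: first cell 'B' (not opp) -> no flip
Dir S: opp run (4,5), next='.' -> no flip
Dir SE: first cell '.' (not opp) -> no flip
All flips: (2,5) (3,4)

Answer: ........
.....B..
..WWWB..
...BBB..
..BBBW..
...B..W.
...B....
........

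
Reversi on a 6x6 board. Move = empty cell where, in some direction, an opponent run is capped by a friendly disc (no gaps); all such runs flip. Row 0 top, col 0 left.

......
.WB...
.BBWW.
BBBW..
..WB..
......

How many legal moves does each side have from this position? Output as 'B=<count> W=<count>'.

Answer: B=11 W=7

Derivation:
-- B to move --
(0,0): flips 1 -> legal
(0,1): flips 1 -> legal
(0,2): no bracket -> illegal
(1,0): flips 1 -> legal
(1,3): flips 2 -> legal
(1,4): flips 1 -> legal
(1,5): no bracket -> illegal
(2,0): no bracket -> illegal
(2,5): flips 2 -> legal
(3,4): flips 2 -> legal
(3,5): no bracket -> illegal
(4,1): flips 1 -> legal
(4,4): flips 1 -> legal
(5,1): no bracket -> illegal
(5,2): flips 1 -> legal
(5,3): flips 1 -> legal
B mobility = 11
-- W to move --
(0,1): flips 1 -> legal
(0,2): flips 3 -> legal
(0,3): no bracket -> illegal
(1,0): no bracket -> illegal
(1,3): flips 1 -> legal
(2,0): flips 3 -> legal
(3,4): no bracket -> illegal
(4,0): no bracket -> illegal
(4,1): flips 3 -> legal
(4,4): flips 1 -> legal
(5,2): no bracket -> illegal
(5,3): flips 1 -> legal
(5,4): no bracket -> illegal
W mobility = 7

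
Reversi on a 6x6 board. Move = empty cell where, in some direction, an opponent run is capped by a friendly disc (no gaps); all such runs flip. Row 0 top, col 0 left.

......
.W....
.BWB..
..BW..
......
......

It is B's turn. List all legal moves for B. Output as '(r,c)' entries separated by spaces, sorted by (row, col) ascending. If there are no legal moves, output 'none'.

(0,0): no bracket -> illegal
(0,1): flips 1 -> legal
(0,2): no bracket -> illegal
(1,0): no bracket -> illegal
(1,2): flips 1 -> legal
(1,3): no bracket -> illegal
(2,0): no bracket -> illegal
(2,4): no bracket -> illegal
(3,1): no bracket -> illegal
(3,4): flips 1 -> legal
(4,2): no bracket -> illegal
(4,3): flips 1 -> legal
(4,4): no bracket -> illegal

Answer: (0,1) (1,2) (3,4) (4,3)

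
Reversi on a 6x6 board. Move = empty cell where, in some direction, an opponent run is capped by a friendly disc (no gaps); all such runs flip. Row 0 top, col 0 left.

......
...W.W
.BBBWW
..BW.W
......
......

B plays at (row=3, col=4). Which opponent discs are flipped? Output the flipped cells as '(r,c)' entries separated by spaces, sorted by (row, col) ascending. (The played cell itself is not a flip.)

Dir NW: first cell 'B' (not opp) -> no flip
Dir N: opp run (2,4), next='.' -> no flip
Dir NE: opp run (2,5), next=edge -> no flip
Dir W: opp run (3,3) capped by B -> flip
Dir E: opp run (3,5), next=edge -> no flip
Dir SW: first cell '.' (not opp) -> no flip
Dir S: first cell '.' (not opp) -> no flip
Dir SE: first cell '.' (not opp) -> no flip

Answer: (3,3)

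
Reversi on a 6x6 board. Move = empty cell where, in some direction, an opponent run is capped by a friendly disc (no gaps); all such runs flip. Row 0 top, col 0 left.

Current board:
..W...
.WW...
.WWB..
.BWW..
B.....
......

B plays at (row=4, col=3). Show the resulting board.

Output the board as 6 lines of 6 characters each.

Answer: ..W...
.WW...
.WWB..
.BWB..
B..B..
......

Derivation:
Place B at (4,3); scan 8 dirs for brackets.
Dir NW: opp run (3,2) (2,1), next='.' -> no flip
Dir N: opp run (3,3) capped by B -> flip
Dir NE: first cell '.' (not opp) -> no flip
Dir W: first cell '.' (not opp) -> no flip
Dir E: first cell '.' (not opp) -> no flip
Dir SW: first cell '.' (not opp) -> no flip
Dir S: first cell '.' (not opp) -> no flip
Dir SE: first cell '.' (not opp) -> no flip
All flips: (3,3)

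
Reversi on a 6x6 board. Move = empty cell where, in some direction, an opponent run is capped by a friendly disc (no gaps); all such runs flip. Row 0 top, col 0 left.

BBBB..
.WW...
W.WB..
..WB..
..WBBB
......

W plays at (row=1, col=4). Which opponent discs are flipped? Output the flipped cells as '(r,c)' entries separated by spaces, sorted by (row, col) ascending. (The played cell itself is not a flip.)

Dir NW: opp run (0,3), next=edge -> no flip
Dir N: first cell '.' (not opp) -> no flip
Dir NE: first cell '.' (not opp) -> no flip
Dir W: first cell '.' (not opp) -> no flip
Dir E: first cell '.' (not opp) -> no flip
Dir SW: opp run (2,3) capped by W -> flip
Dir S: first cell '.' (not opp) -> no flip
Dir SE: first cell '.' (not opp) -> no flip

Answer: (2,3)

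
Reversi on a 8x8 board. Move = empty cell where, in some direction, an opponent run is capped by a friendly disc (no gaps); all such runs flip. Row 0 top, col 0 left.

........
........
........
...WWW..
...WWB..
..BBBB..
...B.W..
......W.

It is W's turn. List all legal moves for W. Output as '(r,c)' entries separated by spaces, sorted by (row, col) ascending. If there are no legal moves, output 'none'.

Answer: (4,6) (5,6) (6,1) (6,2) (6,4) (6,6) (7,3)

Derivation:
(3,6): no bracket -> illegal
(4,1): no bracket -> illegal
(4,2): no bracket -> illegal
(4,6): flips 1 -> legal
(5,1): no bracket -> illegal
(5,6): flips 1 -> legal
(6,1): flips 1 -> legal
(6,2): flips 1 -> legal
(6,4): flips 1 -> legal
(6,6): flips 1 -> legal
(7,2): no bracket -> illegal
(7,3): flips 2 -> legal
(7,4): no bracket -> illegal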